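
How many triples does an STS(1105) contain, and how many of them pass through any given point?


An STS(v) is a 2-(v, 3, 1) BIBD: block size k = 3, λ = 1.
Replication: r(k − 1) = λ(v − 1) ⇒ r·2 = 1105 − 1 = 1104 ⇒ r = 552.
Block count: bk = vr ⇒ b·3 = 1105·552 = 609960 ⇒ b = 203320.

r = 552, b = 203320.


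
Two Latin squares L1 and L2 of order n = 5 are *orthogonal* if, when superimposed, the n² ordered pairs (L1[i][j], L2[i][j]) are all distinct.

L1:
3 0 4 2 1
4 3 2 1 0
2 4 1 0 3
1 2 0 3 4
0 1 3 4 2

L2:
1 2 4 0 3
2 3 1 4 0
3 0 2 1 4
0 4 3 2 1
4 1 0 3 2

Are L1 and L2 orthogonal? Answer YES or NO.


Form the n² = 25 superimposed pairs (L1[i][j], L2[i][j]), row by row (rows and columns indexed from 0):
row 0: (3,1) (0,2) (4,4) (2,0) (1,3)
row 1: (4,2) (3,3) (2,1) (1,4) (0,0)
row 2: (2,3) (4,0) (1,2) (0,1) (3,4)
row 3: (1,0) (2,4) (0,3) (3,2) (4,1)
row 4: (0,4) (1,1) (3,0) (4,3) (2,2)
Orthogonality requires all 25 pairs distinct.
Check by first coordinate: for each symbol s of L1, list the L2 entries in the n cells where L1 = s; they must all differ.
  L1 = 0: L2 entries (in reading order) 2, 0, 1, 3, 4 — all 5 distinct ✓
  L1 = 1: L2 entries (in reading order) 3, 4, 2, 0, 1 — all 5 distinct ✓
  L1 = 2: L2 entries (in reading order) 0, 1, 3, 4, 2 — all 5 distinct ✓
  L1 = 3: L2 entries (in reading order) 1, 3, 4, 2, 0 — all 5 distinct ✓
  L1 = 4: L2 entries (in reading order) 4, 2, 0, 1, 3 — all 5 distinct ✓
Every symbol of L1 meets every symbol of L2 exactly once, so all 25 pairs are distinct (25 of 25).
Conclusion: YES.

YES


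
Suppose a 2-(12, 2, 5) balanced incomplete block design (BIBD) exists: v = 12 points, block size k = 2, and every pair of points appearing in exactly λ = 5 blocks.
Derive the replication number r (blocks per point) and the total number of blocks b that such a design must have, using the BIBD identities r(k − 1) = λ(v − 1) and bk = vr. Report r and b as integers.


Any 2-(v, k, λ) BIBD satisfies two necessary conditions:
  (i)  Each point sits in r blocks, and counting incidences through any fixed point gives r(k − 1) = λ(v − 1), so r = λ(v − 1)/(k − 1).
  (ii) Total incidences bk = vr, so b = vr/k.
Step 1: r = λ(v − 1)/(k − 1) = 5·(12 − 1)/(2 − 1) = 5·11/1 = 55/1 = 55.
Step 2: b = vr/k = 12·55/2 = 660/2 = 330.
Check integrality: r = 55 ∈ Z ✓, b = 330 ∈ Z ✓.
(These identities are necessary conditions: they determine r and b for any design with these parameters, but do not by themselves prove that one exists.)

r = 55, b = 330.


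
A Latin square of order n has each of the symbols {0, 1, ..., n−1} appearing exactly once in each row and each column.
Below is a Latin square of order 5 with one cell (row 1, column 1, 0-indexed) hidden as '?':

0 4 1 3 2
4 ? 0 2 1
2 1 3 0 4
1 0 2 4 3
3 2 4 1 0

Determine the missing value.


Row 1 contains symbols [0, 1, 2, 4] — missing [3].
Column 1 contains symbols [0, 1, 2, 4] — missing [3].
The missing symbol must appear in both missing sets; intersection = [3].
Therefore the hidden value is 3.

Missing value = 3.


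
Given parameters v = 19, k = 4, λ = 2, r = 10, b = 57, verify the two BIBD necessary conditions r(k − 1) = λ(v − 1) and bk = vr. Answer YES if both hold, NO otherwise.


Condition (i): r(k − 1) = 10·3 = 30; λ(v − 1) = 2·18 = 36. Match? NO.
Condition (ii): bk = 57·4 = 228; vr = 19·10 = 190. Match? NO.
Both conditions hold? NO.

NO


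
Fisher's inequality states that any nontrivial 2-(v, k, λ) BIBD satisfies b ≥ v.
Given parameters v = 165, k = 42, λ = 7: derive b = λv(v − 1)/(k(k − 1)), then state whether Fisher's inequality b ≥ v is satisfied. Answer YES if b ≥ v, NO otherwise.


b = λv(v − 1)/(k(k − 1)) = 7·165·164/(42·41) = 189420/1722 = 110.
Compare with v = 165: b < v, so Fisher's inequality fails.

NO


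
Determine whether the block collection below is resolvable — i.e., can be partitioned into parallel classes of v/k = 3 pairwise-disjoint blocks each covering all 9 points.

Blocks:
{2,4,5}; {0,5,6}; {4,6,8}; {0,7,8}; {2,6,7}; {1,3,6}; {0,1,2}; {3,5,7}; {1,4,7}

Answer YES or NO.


v = 9, block size k = 3, number of blocks = 9.
For resolvability, blocks must partition into parallel classes of size v/k = 3.
Total blocks must therefore be a multiple of 3: 9 = 3·3 + 0 ⇒ divisible ✓.
Consider block {0,5,6}. The only other block(s) in the collection disjoint from it are {1,4,7} — just 1 block(s). Any parallel class containing {0,5,6} would need 2 other blocks each disjoint from it, so no parallel class of size 3 can contain {0,5,6}.
Since every block must belong to some parallel class in a resolution, the collection cannot be partitioned into parallel classes.
Resolvable? NO.

NO


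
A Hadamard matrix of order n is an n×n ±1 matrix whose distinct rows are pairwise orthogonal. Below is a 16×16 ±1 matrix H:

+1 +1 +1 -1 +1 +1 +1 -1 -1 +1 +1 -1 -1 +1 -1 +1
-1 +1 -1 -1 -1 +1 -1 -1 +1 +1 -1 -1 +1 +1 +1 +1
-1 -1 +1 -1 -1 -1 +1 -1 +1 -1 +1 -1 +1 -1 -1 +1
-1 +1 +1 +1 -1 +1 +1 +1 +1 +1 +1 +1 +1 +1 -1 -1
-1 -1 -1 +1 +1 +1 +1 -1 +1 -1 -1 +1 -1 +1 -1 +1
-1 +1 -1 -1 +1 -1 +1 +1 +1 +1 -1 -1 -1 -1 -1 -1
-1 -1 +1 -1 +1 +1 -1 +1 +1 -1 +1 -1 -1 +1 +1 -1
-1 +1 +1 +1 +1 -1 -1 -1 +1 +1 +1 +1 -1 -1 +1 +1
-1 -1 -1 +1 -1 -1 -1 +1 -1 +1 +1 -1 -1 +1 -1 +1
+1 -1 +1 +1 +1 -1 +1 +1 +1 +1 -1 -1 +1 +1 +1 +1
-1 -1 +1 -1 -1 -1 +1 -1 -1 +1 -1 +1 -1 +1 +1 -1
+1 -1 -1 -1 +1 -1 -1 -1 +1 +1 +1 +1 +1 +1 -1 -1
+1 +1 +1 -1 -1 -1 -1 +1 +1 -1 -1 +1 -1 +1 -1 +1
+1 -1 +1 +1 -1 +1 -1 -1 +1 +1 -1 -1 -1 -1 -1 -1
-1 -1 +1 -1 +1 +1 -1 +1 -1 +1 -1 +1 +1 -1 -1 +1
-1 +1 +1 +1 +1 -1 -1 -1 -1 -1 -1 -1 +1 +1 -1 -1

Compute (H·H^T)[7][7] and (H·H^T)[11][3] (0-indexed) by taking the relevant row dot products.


Row 3 of H: [-1, 1, 1, 1, -1, 1, 1, 1, 1, 1, 1, 1, 1, 1, -1, -1].
Row 7 of H: [-1, 1, 1, 1, 1, -1, -1, -1, 1, 1, 1, 1, -1, -1, 1, 1].
Row 11 of H: [1, -1, -1, -1, 1, -1, -1, -1, 1, 1, 1, 1, 1, 1, -1, -1].
(H·H^T)[7][7] = Σ_j H[7][j]·H[7][j] = (-1)² + (1)² + (1)² + (1)² + (1)² + (-1)² + (-1)² + (-1)² + (1)² + (1)² + (1)² + (1)² + (-1)² + (-1)² + (1)² + (1)² = 1 + 1 + 1 + 1 + 1 + 1 + 1 + 1 + 1 + 1 + 1 + 1 + 1 + 1 + 1 + 1 = 16.
(H·H^T)[11][3] = Σ_j H[11][j]·H[3][j] = (1)·(-1) + (-1)·(1) + (-1)·(1) + (-1)·(1) + (1)·(-1) + (-1)·(1) + (-1)·(1) + (-1)·(1) + (1)·(1) + (1)·(1) + (1)·(1) + (1)·(1) + (1)·(1) + (1)·(1) + (-1)·(-1) + (-1)·(-1) = -1 + -1 + -1 + -1 + -1 + -1 + -1 + -1 + 1 + 1 + 1 + 1 + 1 + 1 + 1 + 1 = 0.
So rows 11 and 3 are orthogonal; the diagonal entry equals n = 16.

(7,7) entry = 16; (11,3) entry = 0.


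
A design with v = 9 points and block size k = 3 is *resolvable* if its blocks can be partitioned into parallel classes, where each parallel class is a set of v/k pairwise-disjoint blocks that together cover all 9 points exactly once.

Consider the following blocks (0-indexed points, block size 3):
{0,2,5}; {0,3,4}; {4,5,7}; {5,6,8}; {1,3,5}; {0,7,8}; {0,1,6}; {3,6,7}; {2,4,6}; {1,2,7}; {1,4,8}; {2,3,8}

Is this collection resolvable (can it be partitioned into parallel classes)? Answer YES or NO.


v = 9, block size k = 3, number of blocks = 12.
For resolvability, blocks must partition into parallel classes of size v/k = 3.
Total blocks must therefore be a multiple of 3: 12 = 3·4 + 0 ⇒ divisible ✓.
Greedy packing gives 4 candidate class(es). Each should be a full parallel class (size 3, covers all 9 points).
  Class 1 (3 blocks): {0,2,5}; {3,6,7}; {1,4,8}. Points covered: [0, 1, 2, 3, 4, 5, 6, 7, 8].
  Class 2 (3 blocks): {0,3,4}; {5,6,8}; {1,2,7}. Points covered: [0, 1, 2, 3, 4, 5, 6, 7, 8].
  Class 3 (3 blocks): {4,5,7}; {0,1,6}; {2,3,8}. Points covered: [0, 1, 2, 3, 4, 5, 6, 7, 8].
  Class 4 (3 blocks): {1,3,5}; {0,7,8}; {2,4,6}. Points covered: [0, 1, 2, 3, 4, 5, 6, 7, 8].
All classes full (size 3)? YES. All classes cover every point? YES.
Resolvable? YES.

YES


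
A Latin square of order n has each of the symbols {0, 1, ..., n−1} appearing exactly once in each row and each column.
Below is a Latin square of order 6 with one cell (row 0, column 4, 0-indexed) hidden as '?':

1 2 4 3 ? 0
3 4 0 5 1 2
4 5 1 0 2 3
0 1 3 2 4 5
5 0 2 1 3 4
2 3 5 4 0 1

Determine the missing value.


Row 0 contains symbols [0, 1, 2, 3, 4] — missing [5].
Column 4 contains symbols [0, 1, 2, 3, 4] — missing [5].
The missing symbol must appear in both missing sets; intersection = [5].
Therefore the hidden value is 5.

Missing value = 5.


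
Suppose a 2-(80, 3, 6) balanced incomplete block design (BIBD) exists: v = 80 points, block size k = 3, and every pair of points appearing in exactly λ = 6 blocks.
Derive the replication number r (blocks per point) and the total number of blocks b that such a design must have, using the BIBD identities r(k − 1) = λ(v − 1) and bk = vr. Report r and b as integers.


Any 2-(v, k, λ) BIBD satisfies two necessary conditions:
  (i)  Each point sits in r blocks, and counting incidences through any fixed point gives r(k − 1) = λ(v − 1), so r = λ(v − 1)/(k − 1).
  (ii) Total incidences bk = vr, so b = vr/k.
Step 1: r = λ(v − 1)/(k − 1) = 6·(80 − 1)/(3 − 1) = 6·79/2 = 474/2 = 237.
Step 2: b = vr/k = 80·237/3 = 18960/3 = 6320.
Check integrality: r = 237 ∈ Z ✓, b = 6320 ∈ Z ✓.
(These identities are necessary conditions: they determine r and b for any design with these parameters, but do not by themselves prove that one exists.)

r = 237, b = 6320.


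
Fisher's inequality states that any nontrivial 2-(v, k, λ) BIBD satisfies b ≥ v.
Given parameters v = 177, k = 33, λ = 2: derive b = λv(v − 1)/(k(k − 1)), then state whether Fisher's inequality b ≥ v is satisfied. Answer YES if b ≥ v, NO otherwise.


b = λv(v − 1)/(k(k − 1)) = 2·177·176/(33·32) = 62304/1056 = 59.
Compare with v = 177: b < v, so Fisher's inequality fails.

NO


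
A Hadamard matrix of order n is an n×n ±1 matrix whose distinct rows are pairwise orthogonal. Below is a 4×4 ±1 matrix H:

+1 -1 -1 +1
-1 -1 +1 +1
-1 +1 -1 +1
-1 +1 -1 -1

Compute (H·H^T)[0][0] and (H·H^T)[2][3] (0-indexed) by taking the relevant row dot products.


Row 0 of H: [1, -1, -1, 1].
Row 2 of H: [-1, 1, -1, 1].
Row 3 of H: [-1, 1, -1, -1].
(H·H^T)[0][0] = Σ_j H[0][j]·H[0][j] = (1)² + (-1)² + (-1)² + (1)² = 1 + 1 + 1 + 1 = 4.
(H·H^T)[2][3] = Σ_j H[2][j]·H[3][j] = (-1)·(-1) + (1)·(1) + (-1)·(-1) + (1)·(-1) = 1 + 1 + 1 + -1 = 2.
Rows 2 and 3 are not orthogonal (dot product = 2 ≠ 0), so H is not a Hadamard matrix.

(0,0) entry = 4; (2,3) entry = 2.


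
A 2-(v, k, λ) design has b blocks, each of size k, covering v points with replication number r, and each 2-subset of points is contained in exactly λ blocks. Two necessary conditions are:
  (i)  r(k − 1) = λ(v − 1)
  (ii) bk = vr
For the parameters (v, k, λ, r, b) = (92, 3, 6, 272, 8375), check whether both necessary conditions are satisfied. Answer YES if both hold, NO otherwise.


Condition (i): r(k − 1) = 272·2 = 544; λ(v − 1) = 6·91 = 546. Match? NO.
Condition (ii): bk = 8375·3 = 25125; vr = 92·272 = 25024. Match? NO.
Both conditions hold? NO.

NO


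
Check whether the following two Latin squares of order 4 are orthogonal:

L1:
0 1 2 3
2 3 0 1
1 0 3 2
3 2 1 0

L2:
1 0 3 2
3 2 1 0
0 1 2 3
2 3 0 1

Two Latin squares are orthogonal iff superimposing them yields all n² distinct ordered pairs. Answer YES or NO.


Form the n² = 16 superimposed pairs (L1[i][j], L2[i][j]), row by row (rows and columns indexed from 0):
row 0: (0,1) (1,0) (2,3) (3,2)
row 1: (2,3) (3,2) (0,1) (1,0)
row 2: (1,0) (0,1) (3,2) (2,3)
row 3: (3,2) (2,3) (1,0) (0,1)
Orthogonality requires all 16 pairs distinct.
But the pair (2,3) repeats: cell (0,2) has L1 = 2, L2 = 3, and cell (1,0) has L1 = 2, L2 = 3.
A repeated pair means some other pair never occurs (only 4 distinct pairs out of 16), so the squares are not orthogonal.
Conclusion: NO.

NO


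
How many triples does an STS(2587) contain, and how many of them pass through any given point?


An STS(v) is a 2-(v, 3, 1) BIBD: block size k = 3, λ = 1.
Replication: r(k − 1) = λ(v − 1) ⇒ r·2 = 2587 − 1 = 2586 ⇒ r = 1293.
Block count: bk = vr ⇒ b·3 = 2587·1293 = 3344991 ⇒ b = 1114997.
(Check via b = v(v − 1)/6 = 2587·2586/6 = 6689982/6 = 1114997.)

r = 1293, b = 1114997.


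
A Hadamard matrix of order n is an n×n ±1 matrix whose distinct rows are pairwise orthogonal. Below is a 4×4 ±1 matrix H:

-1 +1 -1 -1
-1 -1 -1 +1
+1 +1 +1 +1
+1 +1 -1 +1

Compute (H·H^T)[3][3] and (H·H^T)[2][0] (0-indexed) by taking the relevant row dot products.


Row 0 of H: [-1, 1, -1, -1].
Row 2 of H: [1, 1, 1, 1].
Row 3 of H: [1, 1, -1, 1].
(H·H^T)[3][3] = Σ_j H[3][j]·H[3][j] = (1)² + (1)² + (-1)² + (1)² = 1 + 1 + 1 + 1 = 4.
(H·H^T)[2][0] = Σ_j H[2][j]·H[0][j] = (1)·(-1) + (1)·(1) + (1)·(-1) + (1)·(-1) = -1 + 1 + -1 + -1 = -2.
Rows 2 and 0 are not orthogonal (dot product = -2 ≠ 0), so H is not a Hadamard matrix.

(3,3) entry = 4; (2,0) entry = -2.


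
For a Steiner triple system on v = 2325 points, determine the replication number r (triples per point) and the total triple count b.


An STS(v) is a 2-(v, 3, 1) BIBD: block size k = 3, λ = 1.
Replication: r(k − 1) = λ(v − 1) ⇒ r·2 = 2325 − 1 = 2324 ⇒ r = 1162.
Block count: b = v(v − 1)/6 = 2325·2324/6 = 5403300/6 = 900550.
(Check via bk = vr: 900550·3 = 2701650 = 2325·1162 = 2701650 ✓.)

r = 1162, b = 900550.


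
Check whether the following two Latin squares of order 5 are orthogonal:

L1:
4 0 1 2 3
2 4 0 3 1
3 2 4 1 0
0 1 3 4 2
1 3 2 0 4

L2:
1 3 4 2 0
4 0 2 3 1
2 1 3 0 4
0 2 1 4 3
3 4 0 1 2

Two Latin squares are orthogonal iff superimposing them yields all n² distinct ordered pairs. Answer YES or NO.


Form the n² = 25 superimposed pairs (L1[i][j], L2[i][j]), row by row (rows and columns indexed from 0):
row 0: (4,1) (0,3) (1,4) (2,2) (3,0)
row 1: (2,4) (4,0) (0,2) (3,3) (1,1)
row 2: (3,2) (2,1) (4,3) (1,0) (0,4)
row 3: (0,0) (1,2) (3,1) (4,4) (2,3)
row 4: (1,3) (3,4) (2,0) (0,1) (4,2)
Orthogonality requires all 25 pairs distinct.
Check by first coordinate: for each symbol s of L1, list the L2 entries in the n cells where L1 = s; they must all differ.
  L1 = 0: L2 entries (in reading order) 3, 2, 4, 0, 1 — all 5 distinct ✓
  L1 = 1: L2 entries (in reading order) 4, 1, 0, 2, 3 — all 5 distinct ✓
  L1 = 2: L2 entries (in reading order) 2, 4, 1, 3, 0 — all 5 distinct ✓
  L1 = 3: L2 entries (in reading order) 0, 3, 2, 1, 4 — all 5 distinct ✓
  L1 = 4: L2 entries (in reading order) 1, 0, 3, 4, 2 — all 5 distinct ✓
Every symbol of L1 meets every symbol of L2 exactly once, so all 25 pairs are distinct (25 of 25).
Conclusion: YES.

YES


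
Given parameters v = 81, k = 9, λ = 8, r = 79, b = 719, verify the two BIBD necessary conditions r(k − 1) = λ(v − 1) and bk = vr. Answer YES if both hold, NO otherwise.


Condition (i): r(k − 1) = 79·8 = 632; λ(v − 1) = 8·80 = 640. Match? NO.
Condition (ii): bk = 719·9 = 6471; vr = 81·79 = 6399. Match? NO.
Both conditions hold? NO.

NO


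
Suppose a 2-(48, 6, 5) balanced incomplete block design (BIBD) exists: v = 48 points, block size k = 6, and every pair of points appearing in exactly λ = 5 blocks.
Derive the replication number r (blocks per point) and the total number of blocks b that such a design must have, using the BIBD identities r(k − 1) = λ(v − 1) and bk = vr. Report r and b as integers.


Any 2-(v, k, λ) BIBD satisfies two necessary conditions:
  (i)  Each point sits in r blocks, and counting incidences through any fixed point gives r(k − 1) = λ(v − 1), so r = λ(v − 1)/(k − 1).
  (ii) Total incidences bk = vr, so b = vr/k.
Step 1: r = λ(v − 1)/(k − 1) = 5·(48 − 1)/(6 − 1) = 5·47/5 = 235/5 = 47.
Step 2: b = vr/k = 48·47/6 = 2256/6 = 376.
Check integrality: r = 47 ∈ Z ✓, b = 376 ∈ Z ✓.
(These identities are necessary conditions: they determine r and b for any design with these parameters, but do not by themselves prove that one exists.)

r = 47, b = 376.


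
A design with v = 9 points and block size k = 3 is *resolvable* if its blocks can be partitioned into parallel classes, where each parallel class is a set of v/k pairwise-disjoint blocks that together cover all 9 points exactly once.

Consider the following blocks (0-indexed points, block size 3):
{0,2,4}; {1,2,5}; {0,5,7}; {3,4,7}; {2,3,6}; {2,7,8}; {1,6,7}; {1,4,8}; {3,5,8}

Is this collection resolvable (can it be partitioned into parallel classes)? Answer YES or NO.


v = 9, block size k = 3, number of blocks = 9.
For resolvability, blocks must partition into parallel classes of size v/k = 3.
Total blocks must therefore be a multiple of 3: 9 = 3·3 + 0 ⇒ divisible ✓.
Consider block {1,2,5}. The only other block(s) in the collection disjoint from it are {3,4,7} — just 1 block(s). Any parallel class containing {1,2,5} would need 2 other blocks each disjoint from it, so no parallel class of size 3 can contain {1,2,5}.
Since every block must belong to some parallel class in a resolution, the collection cannot be partitioned into parallel classes.
Resolvable? NO.

NO


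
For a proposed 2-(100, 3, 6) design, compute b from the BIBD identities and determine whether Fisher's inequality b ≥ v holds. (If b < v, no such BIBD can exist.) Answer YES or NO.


r = λ(v − 1)/(k − 1) = 6·99/2 = 297.
b = vr/k = 100·297/3 = 9900.
Fisher's inequality: b ≥ v ⇔ 9900 ≥ 100? YES.

YES


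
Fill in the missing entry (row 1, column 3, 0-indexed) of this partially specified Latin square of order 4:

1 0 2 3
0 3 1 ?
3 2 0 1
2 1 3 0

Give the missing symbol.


Row 1 contains symbols [0, 1, 3] — missing [2].
Column 3 contains symbols [0, 1, 3] — missing [2].
The missing symbol must appear in both missing sets; intersection = [2].
Therefore the hidden value is 2.

Missing value = 2.


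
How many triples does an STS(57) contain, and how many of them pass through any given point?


An STS(v) is a 2-(v, 3, 1) BIBD: block size k = 3, λ = 1.
Replication: r(k − 1) = λ(v − 1) ⇒ r·2 = 57 − 1 = 56 ⇒ r = 28.
Block count: b = v(v − 1)/6 = 57·56/6 = 3192/6 = 532.
(Check via bk = vr: 532·3 = 1596 = 57·28 = 1596 ✓.)

r = 28, b = 532.


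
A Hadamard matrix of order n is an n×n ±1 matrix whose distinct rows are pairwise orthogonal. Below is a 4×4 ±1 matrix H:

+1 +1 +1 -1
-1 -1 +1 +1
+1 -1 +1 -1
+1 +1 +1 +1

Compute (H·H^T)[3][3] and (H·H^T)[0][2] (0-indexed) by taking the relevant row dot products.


Row 0 of H: [1, 1, 1, -1].
Row 2 of H: [1, -1, 1, -1].
Row 3 of H: [1, 1, 1, 1].
(H·H^T)[3][3] = Σ_j H[3][j]·H[3][j] = (1)² + (1)² + (1)² + (1)² = 1 + 1 + 1 + 1 = 4.
(H·H^T)[0][2] = Σ_j H[0][j]·H[2][j] = (1)·(1) + (1)·(-1) + (1)·(1) + (-1)·(-1) = 1 + -1 + 1 + 1 = 2.
Rows 0 and 2 are not orthogonal (dot product = 2 ≠ 0), so H is not a Hadamard matrix.

(3,3) entry = 4; (0,2) entry = 2.


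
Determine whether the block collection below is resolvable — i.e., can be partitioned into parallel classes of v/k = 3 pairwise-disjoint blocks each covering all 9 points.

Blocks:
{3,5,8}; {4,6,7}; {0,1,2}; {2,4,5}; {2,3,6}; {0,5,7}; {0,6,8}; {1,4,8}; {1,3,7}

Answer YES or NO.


v = 9, block size k = 3, number of blocks = 9.
For resolvability, blocks must partition into parallel classes of size v/k = 3.
Total blocks must therefore be a multiple of 3: 9 = 3·3 + 0 ⇒ divisible ✓.
Greedy packing gives 3 candidate class(es). Each should be a full parallel class (size 3, covers all 9 points).
  Class 1 (3 blocks): {3,5,8}; {4,6,7}; {0,1,2}. Points covered: [0, 1, 2, 3, 4, 5, 6, 7, 8].
  Class 2 (3 blocks): {2,4,5}; {0,6,8}; {1,3,7}. Points covered: [0, 1, 2, 3, 4, 5, 6, 7, 8].
  Class 3 (3 blocks): {2,3,6}; {0,5,7}; {1,4,8}. Points covered: [0, 1, 2, 3, 4, 5, 6, 7, 8].
All classes full (size 3)? YES. All classes cover every point? YES.
Resolvable? YES.

YES


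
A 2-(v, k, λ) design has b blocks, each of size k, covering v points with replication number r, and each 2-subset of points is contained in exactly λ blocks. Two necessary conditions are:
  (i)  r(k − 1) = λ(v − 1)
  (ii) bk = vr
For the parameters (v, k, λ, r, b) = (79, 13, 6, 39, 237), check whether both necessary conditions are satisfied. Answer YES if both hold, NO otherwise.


Condition (i): r(k − 1) = 39·12 = 468; λ(v − 1) = 6·78 = 468. Match? YES.
Condition (ii): bk = 237·13 = 3081; vr = 79·39 = 3081. Match? YES.
Both conditions hold? YES.

YES


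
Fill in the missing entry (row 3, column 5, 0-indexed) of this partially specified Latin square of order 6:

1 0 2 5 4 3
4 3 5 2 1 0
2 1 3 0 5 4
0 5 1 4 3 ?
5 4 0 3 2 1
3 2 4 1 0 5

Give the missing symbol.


Row 3 contains symbols [0, 1, 3, 4, 5] — missing [2].
Column 5 contains symbols [0, 1, 3, 4, 5] — missing [2].
The missing symbol must appear in both missing sets; intersection = [2].
Therefore the hidden value is 2.

Missing value = 2.


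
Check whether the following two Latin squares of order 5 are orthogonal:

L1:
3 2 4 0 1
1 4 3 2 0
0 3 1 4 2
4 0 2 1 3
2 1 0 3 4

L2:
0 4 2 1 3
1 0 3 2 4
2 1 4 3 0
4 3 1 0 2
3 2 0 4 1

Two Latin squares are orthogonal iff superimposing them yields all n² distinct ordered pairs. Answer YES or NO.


Form the n² = 25 superimposed pairs (L1[i][j], L2[i][j]), row by row (rows and columns indexed from 0):
row 0: (3,0) (2,4) (4,2) (0,1) (1,3)
row 1: (1,1) (4,0) (3,3) (2,2) (0,4)
row 2: (0,2) (3,1) (1,4) (4,3) (2,0)
row 3: (4,4) (0,3) (2,1) (1,0) (3,2)
row 4: (2,3) (1,2) (0,0) (3,4) (4,1)
Orthogonality requires all 25 pairs distinct.
Check by first coordinate: for each symbol s of L1, list the L2 entries in the n cells where L1 = s; they must all differ.
  L1 = 0: L2 entries (in reading order) 1, 4, 2, 3, 0 — all 5 distinct ✓
  L1 = 1: L2 entries (in reading order) 3, 1, 4, 0, 2 — all 5 distinct ✓
  L1 = 2: L2 entries (in reading order) 4, 2, 0, 1, 3 — all 5 distinct ✓
  L1 = 3: L2 entries (in reading order) 0, 3, 1, 2, 4 — all 5 distinct ✓
  L1 = 4: L2 entries (in reading order) 2, 0, 3, 4, 1 — all 5 distinct ✓
Every symbol of L1 meets every symbol of L2 exactly once, so all 25 pairs are distinct (25 of 25).
Conclusion: YES.

YES


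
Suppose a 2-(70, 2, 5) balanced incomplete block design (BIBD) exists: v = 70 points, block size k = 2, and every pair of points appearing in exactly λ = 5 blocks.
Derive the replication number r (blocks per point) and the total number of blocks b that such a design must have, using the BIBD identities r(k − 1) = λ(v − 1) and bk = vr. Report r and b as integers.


Any 2-(v, k, λ) BIBD satisfies two necessary conditions:
  (i)  Each point sits in r blocks, and counting incidences through any fixed point gives r(k − 1) = λ(v − 1), so r = λ(v − 1)/(k − 1).
  (ii) Total incidences bk = vr, so b = vr/k.
Step 1: r = λ(v − 1)/(k − 1) = 5·(70 − 1)/(2 − 1) = 5·69/1 = 345/1 = 345.
Step 2: b = vr/k = 70·345/2 = 24150/2 = 12075.
Check integrality: r = 345 ∈ Z ✓, b = 12075 ∈ Z ✓.
(These identities are necessary conditions: they determine r and b for any design with these parameters, but do not by themselves prove that one exists.)

r = 345, b = 12075.


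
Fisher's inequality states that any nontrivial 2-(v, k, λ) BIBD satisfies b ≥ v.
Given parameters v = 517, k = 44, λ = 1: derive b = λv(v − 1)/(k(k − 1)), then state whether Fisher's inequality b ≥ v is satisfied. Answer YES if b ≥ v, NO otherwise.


r = λ(v − 1)/(k − 1) = 1·516/43 = 12.
b = vr/k = 517·12/44 = 141.
Fisher's inequality: b ≥ v ⇔ 141 ≥ 517? NO.

NO


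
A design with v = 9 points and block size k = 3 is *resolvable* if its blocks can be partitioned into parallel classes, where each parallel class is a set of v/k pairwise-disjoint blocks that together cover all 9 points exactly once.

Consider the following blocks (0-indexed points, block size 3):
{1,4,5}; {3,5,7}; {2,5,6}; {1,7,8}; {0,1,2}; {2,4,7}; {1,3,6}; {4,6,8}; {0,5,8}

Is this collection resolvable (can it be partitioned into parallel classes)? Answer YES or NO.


v = 9, block size k = 3, number of blocks = 9.
For resolvability, blocks must partition into parallel classes of size v/k = 3.
Total blocks must therefore be a multiple of 3: 9 = 3·3 + 0 ⇒ divisible ✓.
Consider block {1,4,5}. It intersects every other block in the collection, so no parallel class of size 3 can contain it.
Since every block must belong to some parallel class in a resolution, the collection cannot be partitioned into parallel classes.
Resolvable? NO.

NO


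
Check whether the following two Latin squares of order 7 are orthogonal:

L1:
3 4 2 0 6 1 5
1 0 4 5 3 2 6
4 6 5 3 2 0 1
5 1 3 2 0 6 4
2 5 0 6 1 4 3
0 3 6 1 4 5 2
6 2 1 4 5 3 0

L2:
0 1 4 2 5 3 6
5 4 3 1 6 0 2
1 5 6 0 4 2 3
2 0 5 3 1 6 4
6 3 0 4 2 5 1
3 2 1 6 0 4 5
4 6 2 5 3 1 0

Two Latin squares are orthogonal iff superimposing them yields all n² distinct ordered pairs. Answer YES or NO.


Form the n² = 49 superimposed pairs (L1[i][j], L2[i][j]), row by row (rows and columns indexed from 0):
row 0: (3,0) (4,1) (2,4) (0,2) (6,5) (1,3) (5,6)
row 1: (1,5) (0,4) (4,3) (5,1) (3,6) (2,0) (6,2)
row 2: (4,1) (6,5) (5,6) (3,0) (2,4) (0,2) (1,3)
row 3: (5,2) (1,0) (3,5) (2,3) (0,1) (6,6) (4,4)
row 4: (2,6) (5,3) (0,0) (6,4) (1,2) (4,5) (3,1)
row 5: (0,3) (3,2) (6,1) (1,6) (4,0) (5,4) (2,5)
row 6: (6,4) (2,6) (1,2) (4,5) (5,3) (3,1) (0,0)
Orthogonality requires all 49 pairs distinct.
But the pair (4,1) repeats: cell (0,1) has L1 = 4, L2 = 1, and cell (2,0) has L1 = 4, L2 = 1.
A repeated pair means some other pair never occurs (only 35 distinct pairs out of 49), so the squares are not orthogonal.
Conclusion: NO.

NO


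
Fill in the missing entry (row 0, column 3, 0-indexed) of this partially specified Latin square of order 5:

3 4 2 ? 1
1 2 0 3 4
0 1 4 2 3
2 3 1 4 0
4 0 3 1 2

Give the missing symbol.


Row 0 contains symbols [1, 2, 3, 4] — missing [0].
Column 3 contains symbols [1, 2, 3, 4] — missing [0].
The missing symbol must appear in both missing sets; intersection = [0].
Therefore the hidden value is 0.

Missing value = 0.


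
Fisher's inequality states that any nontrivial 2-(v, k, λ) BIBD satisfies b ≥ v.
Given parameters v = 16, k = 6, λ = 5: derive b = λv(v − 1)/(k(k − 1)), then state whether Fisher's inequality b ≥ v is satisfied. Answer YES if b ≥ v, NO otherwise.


r = λ(v − 1)/(k − 1) = 5·15/5 = 15.
b = vr/k = 16·15/6 = 40.
Fisher's inequality: b ≥ v ⇔ 40 ≥ 16? YES.

YES


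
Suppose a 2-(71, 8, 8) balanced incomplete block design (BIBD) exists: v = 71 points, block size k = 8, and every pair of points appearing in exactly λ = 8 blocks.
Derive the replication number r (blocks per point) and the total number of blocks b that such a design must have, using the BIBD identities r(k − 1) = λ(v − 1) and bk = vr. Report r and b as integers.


Any 2-(v, k, λ) BIBD satisfies two necessary conditions:
  (i)  Each point sits in r blocks, and counting incidences through any fixed point gives r(k − 1) = λ(v − 1), so r = λ(v − 1)/(k − 1).
  (ii) Total incidences bk = vr, so b = vr/k.
Step 1: r = λ(v − 1)/(k − 1) = 8·(71 − 1)/(8 − 1) = 8·70/7 = 560/7 = 80.
Step 2: b = vr/k = 71·80/8 = 5680/8 = 710.
Check integrality: r = 80 ∈ Z ✓, b = 710 ∈ Z ✓.
(These identities are necessary conditions: they determine r and b for any design with these parameters, but do not by themselves prove that one exists.)

r = 80, b = 710.


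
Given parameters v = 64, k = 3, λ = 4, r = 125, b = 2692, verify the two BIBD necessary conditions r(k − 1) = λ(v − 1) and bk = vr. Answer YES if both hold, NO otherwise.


Condition (i): r(k − 1) = 125·2 = 250; λ(v − 1) = 4·63 = 252. Match? NO.
Condition (ii): bk = 2692·3 = 8076; vr = 64·125 = 8000. Match? NO.
Both conditions hold? NO.

NO


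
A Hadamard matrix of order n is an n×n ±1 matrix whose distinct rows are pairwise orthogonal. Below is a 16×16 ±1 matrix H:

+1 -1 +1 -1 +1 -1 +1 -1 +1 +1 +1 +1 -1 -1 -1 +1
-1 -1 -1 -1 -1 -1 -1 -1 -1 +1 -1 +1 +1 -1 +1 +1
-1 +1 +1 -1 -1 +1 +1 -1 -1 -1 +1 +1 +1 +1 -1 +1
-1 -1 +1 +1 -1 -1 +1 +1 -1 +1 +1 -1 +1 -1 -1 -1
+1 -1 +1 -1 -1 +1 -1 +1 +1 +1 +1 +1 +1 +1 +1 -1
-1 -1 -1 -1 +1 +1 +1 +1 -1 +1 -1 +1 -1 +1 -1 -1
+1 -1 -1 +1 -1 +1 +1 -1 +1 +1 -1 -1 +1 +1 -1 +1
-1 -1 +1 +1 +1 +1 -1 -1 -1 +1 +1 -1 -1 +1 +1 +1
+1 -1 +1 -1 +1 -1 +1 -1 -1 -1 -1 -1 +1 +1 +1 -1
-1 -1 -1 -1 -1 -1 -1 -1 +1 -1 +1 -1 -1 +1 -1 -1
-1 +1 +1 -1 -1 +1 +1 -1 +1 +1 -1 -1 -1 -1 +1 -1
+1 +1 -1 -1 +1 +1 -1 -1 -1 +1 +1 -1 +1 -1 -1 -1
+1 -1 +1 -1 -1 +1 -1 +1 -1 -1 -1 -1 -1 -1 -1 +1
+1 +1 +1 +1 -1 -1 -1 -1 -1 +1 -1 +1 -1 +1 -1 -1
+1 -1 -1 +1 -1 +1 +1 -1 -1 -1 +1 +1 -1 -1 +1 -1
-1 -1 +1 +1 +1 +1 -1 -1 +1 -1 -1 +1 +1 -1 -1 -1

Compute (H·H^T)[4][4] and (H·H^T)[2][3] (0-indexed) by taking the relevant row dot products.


Row 2 of H: [-1, 1, 1, -1, -1, 1, 1, -1, -1, -1, 1, 1, 1, 1, -1, 1].
Row 3 of H: [-1, -1, 1, 1, -1, -1, 1, 1, -1, 1, 1, -1, 1, -1, -1, -1].
Row 4 of H: [1, -1, 1, -1, -1, 1, -1, 1, 1, 1, 1, 1, 1, 1, 1, -1].
(H·H^T)[4][4] = Σ_j H[4][j]·H[4][j] = (1)² + (-1)² + (1)² + (-1)² + (-1)² + (1)² + (-1)² + (1)² + (1)² + (1)² + (1)² + (1)² + (1)² + (1)² + (1)² + (-1)² = 1 + 1 + 1 + 1 + 1 + 1 + 1 + 1 + 1 + 1 + 1 + 1 + 1 + 1 + 1 + 1 = 16.
(H·H^T)[2][3] = Σ_j H[2][j]·H[3][j] = (-1)·(-1) + (1)·(-1) + (1)·(1) + (-1)·(1) + (-1)·(-1) + (1)·(-1) + (1)·(1) + (-1)·(1) + (-1)·(-1) + (-1)·(1) + (1)·(1) + (1)·(-1) + (1)·(1) + (1)·(-1) + (-1)·(-1) + (1)·(-1) = 1 + -1 + 1 + -1 + 1 + -1 + 1 + -1 + 1 + -1 + 1 + -1 + 1 + -1 + 1 + -1 = 0.
So rows 2 and 3 are orthogonal; the diagonal entry equals n = 16.

(4,4) entry = 16; (2,3) entry = 0.


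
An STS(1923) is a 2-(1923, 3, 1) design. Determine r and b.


An STS(v) is a 2-(v, 3, 1) BIBD: block size k = 3, λ = 1.
Replication: r(k − 1) = λ(v − 1) ⇒ r·2 = 1923 − 1 = 1922 ⇒ r = 961.
Block count: bk = vr ⇒ b·3 = 1923·961 = 1848003 ⇒ b = 616001.

r = 961, b = 616001.


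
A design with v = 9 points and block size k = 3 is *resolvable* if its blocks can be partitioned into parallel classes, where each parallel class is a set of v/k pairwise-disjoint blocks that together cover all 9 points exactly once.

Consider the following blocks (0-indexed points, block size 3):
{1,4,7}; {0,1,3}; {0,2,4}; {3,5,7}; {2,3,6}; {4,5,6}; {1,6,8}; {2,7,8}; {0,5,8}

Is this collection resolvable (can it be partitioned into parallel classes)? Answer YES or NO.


v = 9, block size k = 3, number of blocks = 9.
For resolvability, blocks must partition into parallel classes of size v/k = 3.
Total blocks must therefore be a multiple of 3: 9 = 3·3 + 0 ⇒ divisible ✓.
Greedy packing gives 3 candidate class(es). Each should be a full parallel class (size 3, covers all 9 points).
  Class 1 (3 blocks): {1,4,7}; {2,3,6}; {0,5,8}. Points covered: [0, 1, 2, 3, 4, 5, 6, 7, 8].
  Class 2 (3 blocks): {0,1,3}; {4,5,6}; {2,7,8}. Points covered: [0, 1, 2, 3, 4, 5, 6, 7, 8].
  Class 3 (3 blocks): {0,2,4}; {3,5,7}; {1,6,8}. Points covered: [0, 1, 2, 3, 4, 5, 6, 7, 8].
All classes full (size 3)? YES. All classes cover every point? YES.
Resolvable? YES.

YES


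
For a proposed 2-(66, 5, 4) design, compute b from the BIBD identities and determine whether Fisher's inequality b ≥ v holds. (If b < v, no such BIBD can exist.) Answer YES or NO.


b = λv(v − 1)/(k(k − 1)) = 4·66·65/(5·4) = 17160/20 = 858.
Compare with v = 66: b ≥ v, so Fisher's inequality holds.

YES


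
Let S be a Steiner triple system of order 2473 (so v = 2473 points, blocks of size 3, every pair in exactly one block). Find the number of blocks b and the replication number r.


An STS(v) is a 2-(v, 3, 1) BIBD: block size k = 3, λ = 1.
Replication: r(k − 1) = λ(v − 1) ⇒ r·2 = 2473 − 1 = 2472 ⇒ r = 1236.
Block count: b = v(v − 1)/6 = 2473·2472/6 = 6113256/6 = 1018876.

r = 1236, b = 1018876.


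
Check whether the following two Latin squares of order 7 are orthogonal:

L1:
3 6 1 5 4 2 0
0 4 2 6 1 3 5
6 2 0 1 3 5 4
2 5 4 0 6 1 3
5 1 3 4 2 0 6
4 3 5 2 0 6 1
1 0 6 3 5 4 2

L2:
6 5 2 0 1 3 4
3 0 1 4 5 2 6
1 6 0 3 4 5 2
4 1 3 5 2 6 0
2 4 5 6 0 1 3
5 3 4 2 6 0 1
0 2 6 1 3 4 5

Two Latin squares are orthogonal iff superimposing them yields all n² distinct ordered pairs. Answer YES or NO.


Form the n² = 49 superimposed pairs (L1[i][j], L2[i][j]), row by row (rows and columns indexed from 0):
row 0: (3,6) (6,5) (1,2) (5,0) (4,1) (2,3) (0,4)
row 1: (0,3) (4,0) (2,1) (6,4) (1,5) (3,2) (5,6)
row 2: (6,1) (2,6) (0,0) (1,3) (3,4) (5,5) (4,2)
row 3: (2,4) (5,1) (4,3) (0,5) (6,2) (1,6) (3,0)
row 4: (5,2) (1,4) (3,5) (4,6) (2,0) (0,1) (6,3)
row 5: (4,5) (3,3) (5,4) (2,2) (0,6) (6,0) (1,1)
row 6: (1,0) (0,2) (6,6) (3,1) (5,3) (4,4) (2,5)
Orthogonality requires all 49 pairs distinct.
Check by first coordinate: for each symbol s of L1, list the L2 entries in the n cells where L1 = s; they must all differ.
  L1 = 0: L2 entries (in reading order) 4, 3, 0, 5, 1, 6, 2 — all 7 distinct ✓
  L1 = 1: L2 entries (in reading order) 2, 5, 3, 6, 4, 1, 0 — all 7 distinct ✓
  L1 = 2: L2 entries (in reading order) 3, 1, 6, 4, 0, 2, 5 — all 7 distinct ✓
  L1 = 3: L2 entries (in reading order) 6, 2, 4, 0, 5, 3, 1 — all 7 distinct ✓
  L1 = 4: L2 entries (in reading order) 1, 0, 2, 3, 6, 5, 4 — all 7 distinct ✓
  L1 = 5: L2 entries (in reading order) 0, 6, 5, 1, 2, 4, 3 — all 7 distinct ✓
  L1 = 6: L2 entries (in reading order) 5, 4, 1, 2, 3, 0, 6 — all 7 distinct ✓
Every symbol of L1 meets every symbol of L2 exactly once, so all 49 pairs are distinct (49 of 49).
Conclusion: YES.

YES


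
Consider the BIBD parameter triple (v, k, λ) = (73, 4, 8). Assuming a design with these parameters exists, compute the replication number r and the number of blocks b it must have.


Any 2-(v, k, λ) BIBD satisfies two necessary conditions:
  (i)  Each point sits in r blocks, and counting incidences through any fixed point gives r(k − 1) = λ(v − 1), so r = λ(v − 1)/(k − 1).
  (ii) Total incidences bk = vr, so b = vr/k.
Step 1: r = λ(v − 1)/(k − 1) = 8·(73 − 1)/(4 − 1) = 8·72/3 = 576/3 = 192.
Step 2: b = vr/k = 73·192/4 = 14016/4 = 3504.
Check integrality: r = 192 ∈ Z ✓, b = 3504 ∈ Z ✓.
(These identities are necessary conditions: they determine r and b for any design with these parameters, but do not by themselves prove that one exists.)

r = 192, b = 3504.


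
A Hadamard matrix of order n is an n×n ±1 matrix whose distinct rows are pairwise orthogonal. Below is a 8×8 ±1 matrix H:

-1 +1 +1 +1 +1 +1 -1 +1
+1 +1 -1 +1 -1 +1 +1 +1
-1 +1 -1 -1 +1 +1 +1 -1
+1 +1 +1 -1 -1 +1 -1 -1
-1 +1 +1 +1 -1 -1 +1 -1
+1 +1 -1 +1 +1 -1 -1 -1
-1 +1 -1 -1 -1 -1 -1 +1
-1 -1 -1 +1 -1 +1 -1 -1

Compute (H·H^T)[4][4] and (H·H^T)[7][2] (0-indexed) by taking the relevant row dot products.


Row 2 of H: [-1, 1, -1, -1, 1, 1, 1, -1].
Row 4 of H: [-1, 1, 1, 1, -1, -1, 1, -1].
Row 7 of H: [-1, -1, -1, 1, -1, 1, -1, -1].
(H·H^T)[4][4] = Σ_j H[4][j]·H[4][j] = (-1)² + (1)² + (1)² + (1)² + (-1)² + (-1)² + (1)² + (-1)² = 1 + 1 + 1 + 1 + 1 + 1 + 1 + 1 = 8.
(H·H^T)[7][2] = Σ_j H[7][j]·H[2][j] = (-1)·(-1) + (-1)·(1) + (-1)·(-1) + (1)·(-1) + (-1)·(1) + (1)·(1) + (-1)·(1) + (-1)·(-1) = 1 + -1 + 1 + -1 + -1 + 1 + -1 + 1 = 0.
So rows 7 and 2 are orthogonal; the diagonal entry equals n = 8.

(4,4) entry = 8; (7,2) entry = 0.


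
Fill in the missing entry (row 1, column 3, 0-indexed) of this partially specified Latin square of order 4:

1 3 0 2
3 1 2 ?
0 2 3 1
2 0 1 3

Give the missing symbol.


Row 1 contains symbols [1, 2, 3] — missing [0].
Column 3 contains symbols [1, 2, 3] — missing [0].
The missing symbol must appear in both missing sets; intersection = [0].
Therefore the hidden value is 0.

Missing value = 0.


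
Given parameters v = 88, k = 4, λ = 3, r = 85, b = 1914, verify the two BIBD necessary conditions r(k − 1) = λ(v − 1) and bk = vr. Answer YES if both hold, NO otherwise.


Condition (i): r(k − 1) = 85·3 = 255; λ(v − 1) = 3·87 = 261. Match? NO.
Condition (ii): bk = 1914·4 = 7656; vr = 88·85 = 7480. Match? NO.
Both conditions hold? NO.

NO


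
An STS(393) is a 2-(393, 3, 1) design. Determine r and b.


An STS(v) is a 2-(v, 3, 1) BIBD: block size k = 3, λ = 1.
Replication: r(k − 1) = λ(v − 1) ⇒ r·2 = 393 − 1 = 392 ⇒ r = 196.
Block count: bk = vr ⇒ b·3 = 393·196 = 77028 ⇒ b = 25676.

r = 196, b = 25676.


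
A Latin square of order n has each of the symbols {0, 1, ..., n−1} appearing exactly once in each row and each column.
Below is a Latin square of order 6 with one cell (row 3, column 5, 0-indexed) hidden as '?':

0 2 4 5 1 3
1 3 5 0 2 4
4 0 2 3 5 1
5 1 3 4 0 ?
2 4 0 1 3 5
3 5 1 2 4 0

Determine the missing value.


Row 3 contains symbols [0, 1, 3, 4, 5] — missing [2].
Column 5 contains symbols [0, 1, 3, 4, 5] — missing [2].
The missing symbol must appear in both missing sets; intersection = [2].
Therefore the hidden value is 2.

Missing value = 2.


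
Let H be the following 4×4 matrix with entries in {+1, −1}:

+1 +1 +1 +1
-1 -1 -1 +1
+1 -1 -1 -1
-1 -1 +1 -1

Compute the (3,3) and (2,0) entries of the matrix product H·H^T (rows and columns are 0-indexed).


Row 0 of H: [1, 1, 1, 1].
Row 2 of H: [1, -1, -1, -1].
Row 3 of H: [-1, -1, 1, -1].
(H·H^T)[3][3] = Σ_j H[3][j]·H[3][j] = (-1)² + (-1)² + (1)² + (-1)² = 1 + 1 + 1 + 1 = 4.
(H·H^T)[2][0] = Σ_j H[2][j]·H[0][j] = (1)·(1) + (-1)·(1) + (-1)·(1) + (-1)·(1) = 1 + -1 + -1 + -1 = -2.
Rows 2 and 0 are not orthogonal (dot product = -2 ≠ 0), so H is not a Hadamard matrix.

(3,3) entry = 4; (2,0) entry = -2.


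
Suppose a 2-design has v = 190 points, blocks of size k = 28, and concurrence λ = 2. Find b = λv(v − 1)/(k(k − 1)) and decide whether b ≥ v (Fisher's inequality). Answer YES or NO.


r = λ(v − 1)/(k − 1) = 2·189/27 = 14.
b = vr/k = 190·14/28 = 95.
Fisher's inequality: b ≥ v ⇔ 95 ≥ 190? NO.

NO


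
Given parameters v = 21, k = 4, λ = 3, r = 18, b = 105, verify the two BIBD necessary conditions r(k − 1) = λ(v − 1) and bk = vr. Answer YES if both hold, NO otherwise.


Condition (i): r(k − 1) = 18·3 = 54; λ(v − 1) = 3·20 = 60. Match? NO.
Condition (ii): bk = 105·4 = 420; vr = 21·18 = 378. Match? NO.
Both conditions hold? NO.

NO


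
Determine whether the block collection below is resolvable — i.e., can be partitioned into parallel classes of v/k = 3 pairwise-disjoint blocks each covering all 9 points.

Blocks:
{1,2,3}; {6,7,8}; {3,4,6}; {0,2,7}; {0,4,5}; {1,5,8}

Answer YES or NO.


v = 9, block size k = 3, number of blocks = 6.
For resolvability, blocks must partition into parallel classes of size v/k = 3.
Total blocks must therefore be a multiple of 3: 6 = 3·2 + 0 ⇒ divisible ✓.
Greedy packing gives 2 candidate class(es). Each should be a full parallel class (size 3, covers all 9 points).
  Class 1 (3 blocks): {1,2,3}; {6,7,8}; {0,4,5}. Points covered: [0, 1, 2, 3, 4, 5, 6, 7, 8].
  Class 2 (3 blocks): {3,4,6}; {0,2,7}; {1,5,8}. Points covered: [0, 1, 2, 3, 4, 5, 6, 7, 8].
All classes full (size 3)? YES. All classes cover every point? YES.
Resolvable? YES.

YES


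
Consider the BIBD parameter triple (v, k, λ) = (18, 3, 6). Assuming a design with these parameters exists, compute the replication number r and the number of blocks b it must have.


Any 2-(v, k, λ) BIBD satisfies two necessary conditions:
  (i)  Each point sits in r blocks, and counting incidences through any fixed point gives r(k − 1) = λ(v − 1), so r = λ(v − 1)/(k − 1).
  (ii) Total incidences bk = vr, so b = vr/k.
Step 1: r = λ(v − 1)/(k − 1) = 6·(18 − 1)/(3 − 1) = 6·17/2 = 102/2 = 51.
Step 2: b = vr/k = 18·51/3 = 918/3 = 306.
Check integrality: r = 51 ∈ Z ✓, b = 306 ∈ Z ✓.
(These identities are necessary conditions: they determine r and b for any design with these parameters, but do not by themselves prove that one exists.)

r = 51, b = 306.


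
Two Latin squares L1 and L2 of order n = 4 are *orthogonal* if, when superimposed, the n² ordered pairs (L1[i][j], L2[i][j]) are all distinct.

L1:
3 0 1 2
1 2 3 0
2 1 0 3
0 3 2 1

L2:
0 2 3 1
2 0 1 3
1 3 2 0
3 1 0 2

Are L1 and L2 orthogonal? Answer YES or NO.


Form the n² = 16 superimposed pairs (L1[i][j], L2[i][j]), row by row (rows and columns indexed from 0):
row 0: (3,0) (0,2) (1,3) (2,1)
row 1: (1,2) (2,0) (3,1) (0,3)
row 2: (2,1) (1,3) (0,2) (3,0)
row 3: (0,3) (3,1) (2,0) (1,2)
Orthogonality requires all 16 pairs distinct.
But the pair (2,1) repeats: cell (0,3) has L1 = 2, L2 = 1, and cell (2,0) has L1 = 2, L2 = 1.
A repeated pair means some other pair never occurs (only 8 distinct pairs out of 16), so the squares are not orthogonal.
Conclusion: NO.

NO
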